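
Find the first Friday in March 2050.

March 1, 2050 is a Tuesday.
The first Friday is therefore March 4 (3 days later).

March 4, 2050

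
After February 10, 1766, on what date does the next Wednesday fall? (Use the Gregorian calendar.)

February 12, 1766

Feb 10, 1766 is a Monday.
From Monday to the next Wednesday is 2 days.
Feb 10, 1766 + 2 = Feb 12, 1766.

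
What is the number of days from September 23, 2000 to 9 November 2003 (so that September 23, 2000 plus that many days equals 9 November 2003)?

1142

Sep 23, 2000 → Sep 23, 2001: 365 days.
Sep 23, 2001 → Sep 23, 2002: 365 days.
Sep 23, 2002 → Sep 23, 2003: 365 days.
Sep 23, 2003 → Oct 23, 2003: 30 days (September has 30).
Oct 23, 2003 → Nov 9, 2003: 17 days.
Total: 1142 days.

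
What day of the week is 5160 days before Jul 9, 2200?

Jul 9, 2200 is a Wednesday.
5160 mod 7 = 1, so 5160 days before a Wednesday is Wednesday − 1 = Tuesday.

Tuesday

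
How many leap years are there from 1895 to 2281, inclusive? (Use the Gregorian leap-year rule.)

94

Multiples of 4 in [1895,2281]: 97.
Of those, multiples of 100: 4 (not leap unless ÷400).
Multiples of 400: 1.
Leap years = 97 − 4 + 1 = 94.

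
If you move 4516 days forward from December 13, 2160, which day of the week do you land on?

Sunday

Dec 13, 2160 is a Saturday.
4516 mod 7 = 1, so 4516 days after a Saturday is Saturday + 1 = Sunday.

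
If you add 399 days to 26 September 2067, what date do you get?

Sep has 30 days: +5 → Oct 1, 2067 (394 left).
Oct has 31 days: +31 → Nov 1, 2067 (363 left).
Nov has 30 days: +30 → Dec 1, 2067 (333 left).
Dec has 31 days: +31 → Jan 1, 2068 (302 left).
Jan has 31 days: +31 → Feb 1, 2068 (271 left).
Feb has 29 days: +29 → Mar 1, 2068 (242 left).
Mar has 31 days: +31 → Apr 1, 2068 (211 left).
Apr has 30 days: +30 → May 1, 2068 (181 left).
May has 31 days: +31 → Jun 1, 2068 (150 left).
Jun has 30 days: +30 → Jul 1, 2068 (120 left).
Jul has 31 days: +31 → Aug 1, 2068 (89 left).
Aug has 31 days: +31 → Sep 1, 2068 (58 left).
Sep has 30 days: +30 → Oct 1, 2068 (28 left).
+28 → Oct 29, 2068.

October 29, 2068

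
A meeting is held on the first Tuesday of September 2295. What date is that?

September 3, 2295

September 1, 2295 is a Sunday.
The first Tuesday is therefore September 3 (2 days later).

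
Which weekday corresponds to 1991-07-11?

Doomsday rule: the anchor day for the 1900s is Wednesday. For year 91: 91÷12 = 7 r 7, and 7÷4 = 1, so 7+7+1 = 15.
Wednesday + 15 ≡ Thursday — that's 1991's doomsday.
In July the doomsday date is Jul 11.
Jul 11 is the doomsday itself: Thursday.

Thursday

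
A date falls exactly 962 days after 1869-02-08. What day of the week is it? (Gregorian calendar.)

Thursday

First find the weekday of Feb 8, 1869. Doomsday rule: the anchor day for the 1800s is Friday. For year 69: 69÷12 = 5 r 9, and 9÷4 = 2, so 5+9+2 = 16.
Friday + 16 ≡ Sunday — that's 1869's doomsday.
In February the doomsday date is Feb 28 (1869 is not a leap year).
Feb 8 is 20 days before Feb 28; 20 mod 7 = 6, so Sunday − 6 = Monday.
962 mod 7 = 3, so 962 days after a Monday is Monday + 3 = Thursday.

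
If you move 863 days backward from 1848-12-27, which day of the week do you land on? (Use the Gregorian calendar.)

Monday

Dec 27, 1848 is a Wednesday.
863 mod 7 = 2, so 863 days before a Wednesday is Wednesday − 2 = Monday.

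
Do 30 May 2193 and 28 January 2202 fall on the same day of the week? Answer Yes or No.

From May 30, 2193 to Jan 28, 2202 is 3164 days.
3164 mod 7 = 0, so they are the same weekday.
(May 30, 2193 is a Thursday; Jan 28, 2202 is a Thursday.)

Yes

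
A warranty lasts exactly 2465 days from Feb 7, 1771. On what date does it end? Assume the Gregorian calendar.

+365 (one year) → Feb 7, 1772 (2100 left).
+366 (one year; includes Feb 29, 1772) → Feb 7, 1773 (1734 left).
+365 (one year) → Feb 7, 1774 (1369 left).
+365 (one year) → Feb 7, 1775 (1004 left).
+365 (one year) → Feb 7, 1776 (639 left).
+366 (one year; includes Feb 29, 1776) → Feb 7, 1777 (273 left).
Feb has 28 days: +22 → Mar 1, 1777 (251 left).
Mar has 31 days: +31 → Apr 1, 1777 (220 left).
Apr has 30 days: +30 → May 1, 1777 (190 left).
May has 31 days: +31 → Jun 1, 1777 (159 left).
Jun has 30 days: +30 → Jul 1, 1777 (129 left).
Jul has 31 days: +31 → Aug 1, 1777 (98 left).
Aug has 31 days: +31 → Sep 1, 1777 (67 left).
Sep has 30 days: +30 → Oct 1, 1777 (37 left).
Oct has 31 days: +31 → Nov 1, 1777 (6 left).
+6 → Nov 7, 1777.

November 7, 1777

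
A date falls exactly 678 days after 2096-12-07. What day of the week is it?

Thursday

First find the weekday of Dec 7, 2096. Doomsday rule: the anchor day for the 2000s is Tuesday. For year 96: 96÷12 = 8 r 0, and 0÷4 = 0, so 8+0+0 = 8.
Tuesday + 8 ≡ Wednesday — that's 2096's doomsday.
In December the doomsday date is Dec 12.
Dec 7 is 5 days before Dec 12; 5 mod 7 = 5, so Wednesday − 5 = Friday.
678 mod 7 = 6, so 678 days after a Friday is Friday + 6 = Thursday.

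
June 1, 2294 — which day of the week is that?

Friday

Doomsday rule: the anchor day for the 2200s is Friday. For year 94: 94÷12 = 7 r 10, and 10÷4 = 2, so 7+10+2 = 19.
Friday + 19 ≡ Wednesday — that's 2294's doomsday.
In June the doomsday date is Jun 6.
Jun 1 is 5 days before Jun 6; 5 mod 7 = 5, so Wednesday − 5 = Friday.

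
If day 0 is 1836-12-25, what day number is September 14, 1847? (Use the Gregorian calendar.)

3915

Dec 25, 1836 → Dec 25, 1837: 365 days.
Dec 25, 1837 → Dec 25, 1838: 365 days.
Dec 25, 1838 → Dec 25, 1839: 365 days.
Dec 25, 1839 → Dec 25, 1840: 366 days (Feb 29, 1840 is in that span).
Dec 25, 1840 → Dec 25, 1841: 365 days.
Dec 25, 1841 → Dec 25, 1842: 365 days.
Dec 25, 1842 → Dec 25, 1843: 365 days.
Dec 25, 1843 → Dec 25, 1844: 366 days (Feb 29, 1844 is in that span).
Dec 25, 1844 → Dec 25, 1845: 365 days.
Dec 25, 1845 → Dec 25, 1846: 365 days.
Dec 25, 1846 → Jan 25, 1847: 31 days (December has 31).
Jan 25, 1847 → Feb 25, 1847: 31 days (January has 31).
Feb 25, 1847 → Mar 25, 1847: 28 days (February has 28).
Mar 25, 1847 → Apr 25, 1847: 31 days (March has 31).
Apr 25, 1847 → May 25, 1847: 30 days (April has 30).
May 25, 1847 → Jun 25, 1847: 31 days (May has 31).
Jun 25, 1847 → Jul 25, 1847: 30 days (June has 30).
Jul 25, 1847 → Aug 25, 1847: 31 days (July has 31).
Aug 25, 1847 → Sep 14, 1847: 20 days.
Total: 3915 days.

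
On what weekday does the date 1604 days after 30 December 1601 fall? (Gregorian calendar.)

First find the weekday of Dec 30, 1601. Doomsday rule: the anchor day for the 1600s is Tuesday. For year 01: 1÷12 = 0 r 1, and 1÷4 = 0, so 0+1+0 = 1.
Tuesday + 1 ≡ Wednesday — that's 1601's doomsday.
In December the doomsday date is Dec 12.
Dec 30 is 18 days after Dec 12; 18 mod 7 = 4, so Wednesday + 4 = Sunday.
1604 mod 7 = 1, so 1604 days after a Sunday is Sunday + 1 = Monday.

Monday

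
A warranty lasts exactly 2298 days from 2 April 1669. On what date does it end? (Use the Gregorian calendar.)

July 18, 1675

+365 (one year) → Apr 2, 1670 (1933 left).
+365 (one year) → Apr 2, 1671 (1568 left).
+366 (one year; includes Feb 29, 1672) → Apr 2, 1672 (1202 left).
+365 (one year) → Apr 2, 1673 (837 left).
+365 (one year) → Apr 2, 1674 (472 left).
+365 (one year) → Apr 2, 1675 (107 left).
Apr has 30 days: +29 → May 1, 1675 (78 left).
May has 31 days: +31 → Jun 1, 1675 (47 left).
Jun has 30 days: +30 → Jul 1, 1675 (17 left).
+17 → Jul 18, 1675.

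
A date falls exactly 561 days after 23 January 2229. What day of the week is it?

First find the weekday of Jan 23, 2229. Doomsday rule: the anchor day for the 2200s is Friday. For year 29: 29÷12 = 2 r 5, and 5÷4 = 1, so 2+5+1 = 8.
Friday + 8 ≡ Saturday — that's 2229's doomsday.
In January the doomsday date is Jan 3 (2229 is not a leap year).
Jan 23 is 20 days after Jan 3; 20 mod 7 = 6, so Saturday + 6 = Friday.
561 mod 7 = 1, so 561 days after a Friday is Friday + 1 = Saturday.

Saturday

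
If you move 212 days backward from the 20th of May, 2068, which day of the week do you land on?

Friday

First find the weekday of May 20, 2068. Doomsday rule: the anchor day for the 2000s is Tuesday. For year 68: 68÷12 = 5 r 8, and 8÷4 = 2, so 5+8+2 = 15.
Tuesday + 15 ≡ Wednesday — that's 2068's doomsday.
In May the doomsday date is May 9.
May 20 is 11 days after May 9; 11 mod 7 = 4, so Wednesday + 4 = Sunday.
212 mod 7 = 2, so 212 days before a Sunday is Sunday − 2 = Friday.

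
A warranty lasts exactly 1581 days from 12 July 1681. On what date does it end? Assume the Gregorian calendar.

+365 (one year) → Jul 12, 1682 (1216 left).
+365 (one year) → Jul 12, 1683 (851 left).
+366 (one year; includes Feb 29, 1684) → Jul 12, 1684 (485 left).
+365 (one year) → Jul 12, 1685 (120 left).
Jul has 31 days: +20 → Aug 1, 1685 (100 left).
Aug has 31 days: +31 → Sep 1, 1685 (69 left).
Sep has 30 days: +30 → Oct 1, 1685 (39 left).
Oct has 31 days: +31 → Nov 1, 1685 (8 left).
+8 → Nov 9, 1685.

November 9, 1685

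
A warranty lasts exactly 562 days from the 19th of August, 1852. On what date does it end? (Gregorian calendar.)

March 4, 1854

+365 (one year) → Aug 19, 1853 (197 left).
Aug has 31 days: +13 → Sep 1, 1853 (184 left).
Sep has 30 days: +30 → Oct 1, 1853 (154 left).
Oct has 31 days: +31 → Nov 1, 1853 (123 left).
Nov has 30 days: +30 → Dec 1, 1853 (93 left).
Dec has 31 days: +31 → Jan 1, 1854 (62 left).
Jan has 31 days: +31 → Feb 1, 1854 (31 left).
Feb has 28 days: +28 → Mar 1, 1854 (3 left).
+3 → Mar 4, 1854.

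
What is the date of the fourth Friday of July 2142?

July 1, 2142 is a Sunday.
The first Friday is therefore July 6 (5 days later).
The fourth Friday is 6 + 3×7 = July 27.

July 27, 2142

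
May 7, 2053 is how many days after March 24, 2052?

Mar 24, 2052 → Mar 24, 2053: 365 days.
Mar 24, 2053 → Apr 24, 2053: 31 days (March has 31).
Apr 24, 2053 → May 7, 2053: 13 days.
Total: 409 days.

409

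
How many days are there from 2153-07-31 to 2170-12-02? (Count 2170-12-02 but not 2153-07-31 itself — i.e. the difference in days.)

6333

Jul 31, 2153 → Jul 31, 2154: 365 days.
Jul 31, 2154 → Jul 31, 2155: 365 days.
Jul 31, 2155 → Jul 31, 2156: 366 days (Feb 29, 2156 is in that span).
Jul 31, 2156 → Jul 31, 2157: 365 days.
Jul 31, 2157 → Jul 31, 2158: 365 days.
Jul 31, 2158 → Jul 31, 2159: 365 days.
Jul 31, 2159 → Jul 31, 2160: 366 days (Feb 29, 2160 is in that span).
Jul 31, 2160 → Jul 31, 2161: 365 days.
Jul 31, 2161 → Jul 31, 2162: 365 days.
Jul 31, 2162 → Jul 31, 2163: 365 days.
Jul 31, 2163 → Jul 31, 2164: 366 days (Feb 29, 2164 is in that span).
Jul 31, 2164 → Jul 31, 2165: 365 days.
Jul 31, 2165 → Jul 31, 2166: 365 days.
Jul 31, 2166 → Jul 31, 2167: 365 days.
Jul 31, 2167 → Jul 31, 2168: 366 days (Feb 29, 2168 is in that span).
Jul 31, 2168 → Jul 31, 2169: 365 days.
Jul 31, 2169 → Jul 31, 2170: 365 days.
Jul 31, 2170 → Aug 31, 2170: 31 days (July has 31).
Aug 31, 2170 → Sep 30, 2170: 30 days (August has 31).
Sep 30, 2170 → Oct 30, 2170: 30 days (September has 30).
Oct 30, 2170 → Nov 30, 2170: 31 days (October has 31).
Nov 30, 2170 → Dec 2, 2170: 2 days.
Total: 6333 days.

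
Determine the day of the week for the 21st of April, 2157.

Doomsday rule: the anchor day for the 2100s is Sunday. For year 57: 57÷12 = 4 r 9, and 9÷4 = 2, so 4+9+2 = 15.
Sunday + 15 ≡ Monday — that's 2157's doomsday.
In April the doomsday date is Apr 4.
Apr 21 is 17 days after Apr 4; 17 mod 7 = 3, so Monday + 3 = Thursday.

Thursday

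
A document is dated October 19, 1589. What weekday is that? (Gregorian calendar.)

Doomsday rule: the anchor day for the 1500s is Wednesday. For year 89: 89÷12 = 7 r 5, and 5÷4 = 1, so 7+5+1 = 13.
Wednesday + 13 ≡ Tuesday — that's 1589's doomsday.
In October the doomsday date is Oct 10.
Oct 19 is 9 days after Oct 10; 9 mod 7 = 2, so Tuesday + 2 = Thursday.

Thursday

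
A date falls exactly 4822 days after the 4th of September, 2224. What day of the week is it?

First find the weekday of Sep 4, 2224. Doomsday rule: the anchor day for the 2200s is Friday. For year 24: 24÷12 = 2 r 0, and 0÷4 = 0, so 2+0+0 = 2.
Friday + 2 ≡ Sunday — that's 2224's doomsday.
In September the doomsday date is Sep 5.
Sep 4 is 1 day before Sep 5; 1 mod 7 = 1, so Sunday − 1 = Saturday.
4822 mod 7 = 6, so 4822 days after a Saturday is Saturday + 6 = Friday.

Friday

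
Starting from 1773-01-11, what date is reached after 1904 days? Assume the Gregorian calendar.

+365 (one year) → Jan 11, 1774 (1539 left).
+365 (one year) → Jan 11, 1775 (1174 left).
+365 (one year) → Jan 11, 1776 (809 left).
+366 (one year; includes Feb 29, 1776) → Jan 11, 1777 (443 left).
+365 (one year) → Jan 11, 1778 (78 left).
Jan has 31 days: +21 → Feb 1, 1778 (57 left).
Feb has 28 days: +28 → Mar 1, 1778 (29 left).
+29 → Mar 30, 1778.

March 30, 1778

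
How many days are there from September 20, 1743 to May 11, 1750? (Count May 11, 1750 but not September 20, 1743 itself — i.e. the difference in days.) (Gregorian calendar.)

2425

Sep 20, 1743 → Sep 20, 1744: 366 days (Feb 29, 1744 is in that span).
Sep 20, 1744 → Sep 20, 1745: 365 days.
Sep 20, 1745 → Sep 20, 1746: 365 days.
Sep 20, 1746 → Sep 20, 1747: 365 days.
Sep 20, 1747 → Sep 20, 1748: 366 days (Feb 29, 1748 is in that span).
Sep 20, 1748 → Sep 20, 1749: 365 days.
Sep 20, 1749 → Oct 20, 1749: 30 days (September has 30).
Oct 20, 1749 → Nov 20, 1749: 31 days (October has 31).
Nov 20, 1749 → Dec 20, 1749: 30 days (November has 30).
Dec 20, 1749 → Jan 20, 1750: 31 days (December has 31).
Jan 20, 1750 → Feb 20, 1750: 31 days (January has 31).
Feb 20, 1750 → Mar 20, 1750: 28 days (February has 28).
Mar 20, 1750 → Apr 20, 1750: 31 days (March has 31).
Apr 20, 1750 → May 11, 1750: 21 days.
Total: 2425 days.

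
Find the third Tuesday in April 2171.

April 16, 2171

April 1, 2171 is a Monday.
The first Tuesday is therefore April 2 (1 days later).
The third Tuesday is 2 + 2×7 = April 16.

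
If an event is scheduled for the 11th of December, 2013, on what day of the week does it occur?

Wednesday

Doomsday rule: the anchor day for the 2000s is Tuesday. For year 13: 13÷12 = 1 r 1, and 1÷4 = 0, so 1+1+0 = 2.
Tuesday + 2 ≡ Thursday — that's 2013's doomsday.
In December the doomsday date is Dec 12.
Dec 11 is 1 day before Dec 12; 1 mod 7 = 1, so Thursday − 1 = Wednesday.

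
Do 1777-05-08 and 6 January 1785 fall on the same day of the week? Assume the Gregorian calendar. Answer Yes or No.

From May 8, 1777 to Jan 6, 1785 is 2800 days.
2800 mod 7 = 0, so they are the same weekday.
(May 8, 1777 is a Thursday; Jan 6, 1785 is a Thursday.)

Yes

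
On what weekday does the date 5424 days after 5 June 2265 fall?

Jun 5, 2265 is a Monday.
5424 mod 7 = 6, so 5424 days after a Monday is Monday + 6 = Sunday.

Sunday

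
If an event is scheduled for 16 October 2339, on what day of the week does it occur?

Doomsday rule: the anchor day for the 2300s is Wednesday. For year 39: 39÷12 = 3 r 3, and 3÷4 = 0, so 3+3+0 = 6.
Wednesday + 6 ≡ Tuesday — that's 2339's doomsday.
In October the doomsday date is Oct 10.
Oct 16 is 6 days after Oct 10; 6 mod 7 = 6, so Tuesday + 6 = Monday.

Monday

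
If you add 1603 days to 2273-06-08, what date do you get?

+365 (one year) → Jun 8, 2274 (1238 left).
+365 (one year) → Jun 8, 2275 (873 left).
+366 (one year; includes Feb 29, 2276) → Jun 8, 2276 (507 left).
+365 (one year) → Jun 8, 2277 (142 left).
Jun has 30 days: +23 → Jul 1, 2277 (119 left).
Jul has 31 days: +31 → Aug 1, 2277 (88 left).
Aug has 31 days: +31 → Sep 1, 2277 (57 left).
Sep has 30 days: +30 → Oct 1, 2277 (27 left).
+27 → Oct 28, 2277.

October 28, 2277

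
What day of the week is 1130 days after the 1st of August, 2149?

Monday

First find the weekday of Aug 1, 2149. Doomsday rule: the anchor day for the 2100s is Sunday. For year 49: 49÷12 = 4 r 1, and 1÷4 = 0, so 4+1+0 = 5.
Sunday + 5 ≡ Friday — that's 2149's doomsday.
In August the doomsday date is Aug 8.
Aug 1 is 7 days before Aug 8; 7 mod 7 = 0, so Friday − 0 = Friday.
1130 mod 7 = 3, so 1130 days after a Friday is Friday + 3 = Monday.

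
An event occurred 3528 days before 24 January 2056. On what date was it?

May 28, 2046

−365 (one year) → Jan 24, 2055 (3163 left).
−365 (one year) → Jan 24, 2054 (2798 left).
−365 (one year) → Jan 24, 2053 (2433 left).
−366 (one year; includes Feb 29, 2052) → Jan 24, 2052 (2067 left).
−365 (one year) → Jan 24, 2051 (1702 left).
−365 (one year) → Jan 24, 2050 (1337 left).
−365 (one year) → Jan 24, 2049 (972 left).
−366 (one year; includes Feb 29, 2048) → Jan 24, 2048 (606 left).
−365 (one year) → Jan 24, 2047 (241 left).
−24 → Dec 31, 2046 (end of Dec, 31 days; 217 left).
−31 → Nov 30, 2046 (end of Nov, 30 days; 186 left).
−30 → Oct 31, 2046 (end of Oct, 31 days; 156 left).
−31 → Sep 30, 2046 (end of Sep, 30 days; 125 left).
−30 → Aug 31, 2046 (end of Aug, 31 days; 95 left).
−31 → Jul 31, 2046 (end of Jul, 31 days; 64 left).
−31 → Jun 30, 2046 (end of Jun, 30 days; 33 left).
−30 → May 31, 2046 (end of May, 31 days; 3 left).
−3 → May 28, 2046.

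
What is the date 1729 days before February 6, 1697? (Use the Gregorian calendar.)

May 14, 1692

−366 (one year; includes Feb 29, 1696) → Feb 6, 1696 (1363 left).
−365 (one year) → Feb 6, 1695 (998 left).
−365 (one year) → Feb 6, 1694 (633 left).
−365 (one year) → Feb 6, 1693 (268 left).
−6 → Jan 31, 1693 (end of Jan, 31 days; 262 left).
−31 → Dec 31, 1692 (end of Dec, 31 days; 231 left).
−31 → Nov 30, 1692 (end of Nov, 30 days; 200 left).
−30 → Oct 31, 1692 (end of Oct, 31 days; 170 left).
−31 → Sep 30, 1692 (end of Sep, 30 days; 139 left).
−30 → Aug 31, 1692 (end of Aug, 31 days; 109 left).
−31 → Jul 31, 1692 (end of Jul, 31 days; 78 left).
−31 → Jun 30, 1692 (end of Jun, 30 days; 47 left).
−30 → May 31, 1692 (end of May, 31 days; 17 left).
−17 → May 14, 1692.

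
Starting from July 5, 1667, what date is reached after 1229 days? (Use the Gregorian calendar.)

+366 (one year; includes Feb 29, 1668) → Jul 5, 1668 (863 left).
+365 (one year) → Jul 5, 1669 (498 left).
+365 (one year) → Jul 5, 1670 (133 left).
Jul has 31 days: +27 → Aug 1, 1670 (106 left).
Aug has 31 days: +31 → Sep 1, 1670 (75 left).
Sep has 30 days: +30 → Oct 1, 1670 (45 left).
Oct has 31 days: +31 → Nov 1, 1670 (14 left).
+14 → Nov 15, 1670.

November 15, 1670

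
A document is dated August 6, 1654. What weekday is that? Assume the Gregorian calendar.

Thursday

Doomsday rule: the anchor day for the 1600s is Tuesday. For year 54: 54÷12 = 4 r 6, and 6÷4 = 1, so 4+6+1 = 11.
Tuesday + 11 ≡ Saturday — that's 1654's doomsday.
In August the doomsday date is Aug 8.
Aug 6 is 2 days before Aug 8; 2 mod 7 = 2, so Saturday − 2 = Thursday.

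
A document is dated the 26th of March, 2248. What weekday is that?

Sunday

Doomsday rule: the anchor day for the 2200s is Friday. For year 48: 48÷12 = 4 r 0, and 0÷4 = 0, so 4+0+0 = 4.
Friday + 4 ≡ Tuesday — that's 2248's doomsday.
In March the doomsday date is Mar 14.
Mar 26 is 12 days after Mar 14; 12 mod 7 = 5, so Tuesday + 5 = Sunday.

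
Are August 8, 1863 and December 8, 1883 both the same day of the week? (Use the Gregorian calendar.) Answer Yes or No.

From Aug 8, 1863 to Dec 8, 1883 is 7427 days.
7427 mod 7 = 0, so they are the same weekday.
(Aug 8, 1863 is a Saturday; Dec 8, 1883 is a Saturday.)

Yes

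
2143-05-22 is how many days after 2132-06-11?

3997

Jun 11, 2132 → Jun 11, 2133: 365 days.
Jun 11, 2133 → Jun 11, 2134: 365 days.
Jun 11, 2134 → Jun 11, 2135: 365 days.
Jun 11, 2135 → Jun 11, 2136: 366 days (Feb 29, 2136 is in that span).
Jun 11, 2136 → Jun 11, 2137: 365 days.
Jun 11, 2137 → Jun 11, 2138: 365 days.
Jun 11, 2138 → Jun 11, 2139: 365 days.
Jun 11, 2139 → Jun 11, 2140: 366 days (Feb 29, 2140 is in that span).
Jun 11, 2140 → Jun 11, 2141: 365 days.
Jun 11, 2141 → Jun 11, 2142: 365 days.
Jun 11, 2142 → Jul 11, 2142: 30 days (June has 30).
Jul 11, 2142 → Aug 11, 2142: 31 days (July has 31).
Aug 11, 2142 → Sep 11, 2142: 31 days (August has 31).
Sep 11, 2142 → Oct 11, 2142: 30 days (September has 30).
Oct 11, 2142 → Nov 11, 2142: 31 days (October has 31).
Nov 11, 2142 → Dec 11, 2142: 30 days (November has 30).
Dec 11, 2142 → Jan 11, 2143: 31 days (December has 31).
Jan 11, 2143 → Feb 11, 2143: 31 days (January has 31).
Feb 11, 2143 → Mar 11, 2143: 28 days (February has 28).
Mar 11, 2143 → Apr 11, 2143: 31 days (March has 31).
Apr 11, 2143 → May 11, 2143: 30 days (April has 30).
May 11, 2143 → May 22, 2143: 11 days.
Total: 3997 days.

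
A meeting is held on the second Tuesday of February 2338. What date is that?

February 8, 2338

February 1, 2338 is a Tuesday.
The first Tuesday is therefore February 1 (same day).
The second Tuesday is 1 + 1×7 = February 8.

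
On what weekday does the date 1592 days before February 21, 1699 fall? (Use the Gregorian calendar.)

First find the weekday of Feb 21, 1699. Doomsday rule: the anchor day for the 1600s is Tuesday. For year 99: 99÷12 = 8 r 3, and 3÷4 = 0, so 8+3+0 = 11.
Tuesday + 11 ≡ Saturday — that's 1699's doomsday.
In February the doomsday date is Feb 28 (1699 is not a leap year).
Feb 21 is 7 days before Feb 28; 7 mod 7 = 0, so Saturday − 0 = Saturday.
1592 mod 7 = 3, so 1592 days before a Saturday is Saturday − 3 = Wednesday.

Wednesday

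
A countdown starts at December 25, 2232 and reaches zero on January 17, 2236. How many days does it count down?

Dec 25, 2232 → Dec 25, 2233: 365 days.
Dec 25, 2233 → Dec 25, 2234: 365 days.
Dec 25, 2234 → Jan 25, 2235: 31 days (December has 31).
Jan 25, 2235 → Feb 25, 2235: 31 days (January has 31).
Feb 25, 2235 → Mar 25, 2235: 28 days (February has 28).
Mar 25, 2235 → Apr 25, 2235: 31 days (March has 31).
Apr 25, 2235 → May 25, 2235: 30 days (April has 30).
May 25, 2235 → Jun 25, 2235: 31 days (May has 31).
Jun 25, 2235 → Jul 25, 2235: 30 days (June has 30).
Jul 25, 2235 → Aug 25, 2235: 31 days (July has 31).
Aug 25, 2235 → Sep 25, 2235: 31 days (August has 31).
Sep 25, 2235 → Oct 25, 2235: 30 days (September has 30).
Oct 25, 2235 → Nov 25, 2235: 31 days (October has 31).
Nov 25, 2235 → Dec 25, 2235: 30 days (November has 30).
Dec 25, 2235 → Jan 17, 2236: 23 days.
Total: 1118 days.

1118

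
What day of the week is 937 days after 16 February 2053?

First find the weekday of Feb 16, 2053. Doomsday rule: the anchor day for the 2000s is Tuesday. For year 53: 53÷12 = 4 r 5, and 5÷4 = 1, so 4+5+1 = 10.
Tuesday + 10 ≡ Friday — that's 2053's doomsday.
In February the doomsday date is Feb 28 (2053 is not a leap year).
Feb 16 is 12 days before Feb 28; 12 mod 7 = 5, so Friday − 5 = Sunday.
937 mod 7 = 6, so 937 days after a Sunday is Sunday + 6 = Saturday.

Saturday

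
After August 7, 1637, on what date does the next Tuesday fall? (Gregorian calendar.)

Aug 7, 1637 is a Friday.
From Friday to the next Tuesday is 4 days.
Aug 7, 1637 + 4 = Aug 11, 1637.

August 11, 1637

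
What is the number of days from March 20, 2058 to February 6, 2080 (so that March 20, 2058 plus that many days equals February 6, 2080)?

7993

Mar 20, 2058 → Mar 20, 2059: 365 days.
Mar 20, 2059 → Mar 20, 2060: 366 days (Feb 29, 2060 is in that span).
Mar 20, 2060 → Mar 20, 2061: 365 days.
Mar 20, 2061 → Mar 20, 2062: 365 days.
Mar 20, 2062 → Mar 20, 2063: 365 days.
Mar 20, 2063 → Mar 20, 2064: 366 days (Feb 29, 2064 is in that span).
Mar 20, 2064 → Mar 20, 2065: 365 days.
Mar 20, 2065 → Mar 20, 2066: 365 days.
Mar 20, 2066 → Mar 20, 2067: 365 days.
Mar 20, 2067 → Mar 20, 2068: 366 days (Feb 29, 2068 is in that span).
Mar 20, 2068 → Mar 20, 2069: 365 days.
Mar 20, 2069 → Mar 20, 2070: 365 days.
Mar 20, 2070 → Mar 20, 2071: 365 days.
Mar 20, 2071 → Mar 20, 2072: 366 days (Feb 29, 2072 is in that span).
Mar 20, 2072 → Mar 20, 2073: 365 days.
Mar 20, 2073 → Mar 20, 2074: 365 days.
Mar 20, 2074 → Mar 20, 2075: 365 days.
Mar 20, 2075 → Mar 20, 2076: 366 days (Feb 29, 2076 is in that span).
Mar 20, 2076 → Mar 20, 2077: 365 days.
Mar 20, 2077 → Mar 20, 2078: 365 days.
Mar 20, 2078 → Mar 20, 2079: 365 days.
Mar 20, 2079 → Apr 20, 2079: 31 days (March has 31).
Apr 20, 2079 → May 20, 2079: 30 days (April has 30).
May 20, 2079 → Jun 20, 2079: 31 days (May has 31).
Jun 20, 2079 → Jul 20, 2079: 30 days (June has 30).
Jul 20, 2079 → Aug 20, 2079: 31 days (July has 31).
Aug 20, 2079 → Sep 20, 2079: 31 days (August has 31).
Sep 20, 2079 → Oct 20, 2079: 30 days (September has 30).
Oct 20, 2079 → Nov 20, 2079: 31 days (October has 31).
Nov 20, 2079 → Dec 20, 2079: 30 days (November has 30).
Dec 20, 2079 → Jan 20, 2080: 31 days (December has 31).
Jan 20, 2080 → Feb 6, 2080: 17 days.
Total: 7993 days.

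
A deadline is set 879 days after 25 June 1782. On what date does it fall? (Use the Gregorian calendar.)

November 20, 1784

+365 (one year) → Jun 25, 1783 (514 left).
+366 (one year; includes Feb 29, 1784) → Jun 25, 1784 (148 left).
Jun has 30 days: +6 → Jul 1, 1784 (142 left).
Jul has 31 days: +31 → Aug 1, 1784 (111 left).
Aug has 31 days: +31 → Sep 1, 1784 (80 left).
Sep has 30 days: +30 → Oct 1, 1784 (50 left).
Oct has 31 days: +31 → Nov 1, 1784 (19 left).
+19 → Nov 20, 1784.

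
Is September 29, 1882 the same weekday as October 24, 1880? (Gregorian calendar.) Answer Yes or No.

From Oct 24, 1880 to Sep 29, 1882 is 705 days.
705 mod 7 = 5, so they are different weekdays.
(Oct 24, 1880 is a Sunday; Sep 29, 1882 is a Friday.)

No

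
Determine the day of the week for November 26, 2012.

Doomsday rule: the anchor day for the 2000s is Tuesday. For year 12: 12÷12 = 1 r 0, and 0÷4 = 0, so 1+0+0 = 1.
Tuesday + 1 ≡ Wednesday — that's 2012's doomsday.
In November the doomsday date is Nov 7.
Nov 26 is 19 days after Nov 7; 19 mod 7 = 5, so Wednesday + 5 = Monday.

Monday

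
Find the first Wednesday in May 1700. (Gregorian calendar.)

May 1, 1700 is a Saturday.
The first Wednesday is therefore May 5 (4 days later).

May 5, 1700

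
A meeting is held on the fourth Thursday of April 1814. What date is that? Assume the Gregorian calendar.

April 28, 1814

April 1, 1814 is a Friday.
The first Thursday is therefore April 7 (6 days later).
The fourth Thursday is 7 + 3×7 = April 28.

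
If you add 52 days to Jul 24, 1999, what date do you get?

September 14, 1999

Jul has 31 days: +8 → Aug 1, 1999 (44 left).
Aug has 31 days: +31 → Sep 1, 1999 (13 left).
+13 → Sep 14, 1999.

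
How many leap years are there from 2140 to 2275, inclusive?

Multiples of 4 in [2140,2275]: 34.
Of those, multiples of 100: 1 (not leap unless ÷400).
Multiples of 400: 0.
Leap years = 34 − 1 + 0 = 33.

33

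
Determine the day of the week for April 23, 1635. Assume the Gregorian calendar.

Doomsday rule: the anchor day for the 1600s is Tuesday. For year 35: 35÷12 = 2 r 11, and 11÷4 = 2, so 2+11+2 = 15.
Tuesday + 15 ≡ Wednesday — that's 1635's doomsday.
In April the doomsday date is Apr 4.
Apr 23 is 19 days after Apr 4; 19 mod 7 = 5, so Wednesday + 5 = Monday.

Monday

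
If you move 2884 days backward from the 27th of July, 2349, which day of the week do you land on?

Wednesday

First find the weekday of Jul 27, 2349. Doomsday rule: the anchor day for the 2300s is Wednesday. For year 49: 49÷12 = 4 r 1, and 1÷4 = 0, so 4+1+0 = 5.
Wednesday + 5 ≡ Monday — that's 2349's doomsday.
In July the doomsday date is Jul 11.
Jul 27 is 16 days after Jul 11; 16 mod 7 = 2, so Monday + 2 = Wednesday.
2884 mod 7 = 0, so 2884 days before a Wednesday is Wednesday − 0 = Wednesday.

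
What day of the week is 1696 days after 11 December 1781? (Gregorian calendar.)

Thursday

Dec 11, 1781 is a Tuesday.
1696 mod 7 = 2, so 1696 days after a Tuesday is Tuesday + 2 = Thursday.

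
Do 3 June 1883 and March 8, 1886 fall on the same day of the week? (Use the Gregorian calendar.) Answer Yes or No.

No

From Jun 3, 1883 to Mar 8, 1886 is 1009 days.
1009 mod 7 = 1, so they are different weekdays.
(Jun 3, 1883 is a Sunday; Mar 8, 1886 is a Monday.)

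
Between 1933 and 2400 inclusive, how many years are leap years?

Multiples of 4 in [1933,2400]: 117.
Of those, multiples of 100: 5 (not leap unless ÷400).
Multiples of 400: 2.
Leap years = 117 − 5 + 2 = 114.

114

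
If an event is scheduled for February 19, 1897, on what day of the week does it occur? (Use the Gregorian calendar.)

Friday

Doomsday rule: the anchor day for the 1800s is Friday. For year 97: 97÷12 = 8 r 1, and 1÷4 = 0, so 8+1+0 = 9.
Friday + 9 ≡ Sunday — that's 1897's doomsday.
In February the doomsday date is Feb 28 (1897 is not a leap year).
Feb 19 is 9 days before Feb 28; 9 mod 7 = 2, so Sunday − 2 = Friday.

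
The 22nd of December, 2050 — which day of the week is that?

Doomsday rule: the anchor day for the 2000s is Tuesday. For year 50: 50÷12 = 4 r 2, and 2÷4 = 0, so 4+2+0 = 6.
Tuesday + 6 ≡ Monday — that's 2050's doomsday.
In December the doomsday date is Dec 12.
Dec 22 is 10 days after Dec 12; 10 mod 7 = 3, so Monday + 3 = Thursday.

Thursday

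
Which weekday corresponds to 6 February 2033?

Doomsday rule: the anchor day for the 2000s is Tuesday. For year 33: 33÷12 = 2 r 9, and 9÷4 = 2, so 2+9+2 = 13.
Tuesday + 13 ≡ Monday — that's 2033's doomsday.
In February the doomsday date is Feb 28 (2033 is not a leap year).
Feb 6 is 22 days before Feb 28; 22 mod 7 = 1, so Monday − 1 = Sunday.

Sunday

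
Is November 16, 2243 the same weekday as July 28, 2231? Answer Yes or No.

Yes

From Jul 28, 2231 to Nov 16, 2243 is 4494 days.
4494 mod 7 = 0, so they are the same weekday.
(Jul 28, 2231 is a Thursday; Nov 16, 2243 is a Thursday.)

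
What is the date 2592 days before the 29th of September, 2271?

−365 (one year) → Sep 29, 2270 (2227 left).
−365 (one year) → Sep 29, 2269 (1862 left).
−365 (one year) → Sep 29, 2268 (1497 left).
−366 (one year; includes Feb 29, 2268) → Sep 29, 2267 (1131 left).
−365 (one year) → Sep 29, 2266 (766 left).
−365 (one year) → Sep 29, 2265 (401 left).
−365 (one year) → Sep 29, 2264 (36 left).
−29 → Aug 31, 2264 (end of Aug, 31 days; 7 left).
−7 → Aug 24, 2264.

August 24, 2264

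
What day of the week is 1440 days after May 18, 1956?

May 18, 1956 is a Friday.
1440 mod 7 = 5, so 1440 days after a Friday is Friday + 5 = Wednesday.

Wednesday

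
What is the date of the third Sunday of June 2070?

June 1, 2070 is a Sunday.
The first Sunday is therefore June 1 (same day).
The third Sunday is 1 + 2×7 = June 15.

June 15, 2070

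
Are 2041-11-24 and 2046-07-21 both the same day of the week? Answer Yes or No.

No

From Nov 24, 2041 to Jul 21, 2046 is 1700 days.
1700 mod 7 = 6, so they are different weekdays.
(Nov 24, 2041 is a Sunday; Jul 21, 2046 is a Saturday.)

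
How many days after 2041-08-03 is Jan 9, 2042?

159

Aug 3, 2041 → Sep 3, 2041: 31 days (August has 31).
Sep 3, 2041 → Oct 3, 2041: 30 days (September has 30).
Oct 3, 2041 → Nov 3, 2041: 31 days (October has 31).
Nov 3, 2041 → Dec 3, 2041: 30 days (November has 30).
Dec 3, 2041 → Jan 3, 2042: 31 days (December has 31).
Jan 3, 2042 → Jan 9, 2042: 6 days.
Total: 159 days.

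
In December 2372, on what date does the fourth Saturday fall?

December 23, 2372

December 1, 2372 is a Friday.
The first Saturday is therefore December 2 (1 days later).
The fourth Saturday is 2 + 3×7 = December 23.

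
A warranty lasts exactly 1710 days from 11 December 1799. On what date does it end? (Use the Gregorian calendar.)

August 17, 1804

+365 (one year) → Dec 11, 1800 (1345 left).
+365 (one year) → Dec 11, 1801 (980 left).
+365 (one year) → Dec 11, 1802 (615 left).
+365 (one year) → Dec 11, 1803 (250 left).
Dec has 31 days: +21 → Jan 1, 1804 (229 left).
Jan has 31 days: +31 → Feb 1, 1804 (198 left).
Feb has 29 days: +29 → Mar 1, 1804 (169 left).
Mar has 31 days: +31 → Apr 1, 1804 (138 left).
Apr has 30 days: +30 → May 1, 1804 (108 left).
May has 31 days: +31 → Jun 1, 1804 (77 left).
Jun has 30 days: +30 → Jul 1, 1804 (47 left).
Jul has 31 days: +31 → Aug 1, 1804 (16 left).
+16 → Aug 17, 1804.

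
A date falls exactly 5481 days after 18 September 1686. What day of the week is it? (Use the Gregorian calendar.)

First find the weekday of Sep 18, 1686. Doomsday rule: the anchor day for the 1600s is Tuesday. For year 86: 86÷12 = 7 r 2, and 2÷4 = 0, so 7+2+0 = 9.
Tuesday + 9 ≡ Thursday — that's 1686's doomsday.
In September the doomsday date is Sep 5.
Sep 18 is 13 days after Sep 5; 13 mod 7 = 6, so Thursday + 6 = Wednesday.
5481 mod 7 = 0, so 5481 days after a Wednesday is Wednesday + 0 = Wednesday.

Wednesday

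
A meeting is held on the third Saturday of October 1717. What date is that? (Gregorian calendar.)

October 16, 1717

October 1, 1717 is a Friday.
The first Saturday is therefore October 2 (1 days later).
The third Saturday is 2 + 2×7 = October 16.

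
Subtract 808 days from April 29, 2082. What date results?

February 11, 2080

−365 (one year) → Apr 29, 2081 (443 left).
−365 (one year) → Apr 29, 2080 (78 left).
−29 → Mar 31, 2080 (end of Mar, 31 days; 49 left).
−31 → Feb 29, 2080 (end of Feb, 29 days; 18 left).
−18 → Feb 11, 2080.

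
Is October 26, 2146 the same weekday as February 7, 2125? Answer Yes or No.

Yes

From Feb 7, 2125 to Oct 26, 2146 is 7931 days.
7931 mod 7 = 0, so they are the same weekday.
(Feb 7, 2125 is a Wednesday; Oct 26, 2146 is a Wednesday.)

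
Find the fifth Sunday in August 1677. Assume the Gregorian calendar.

August 29, 1677

August 1, 1677 is a Sunday.
The first Sunday is therefore August 1 (same day).
The fifth Sunday is 1 + 4×7 = August 29.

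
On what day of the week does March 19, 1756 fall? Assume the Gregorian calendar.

Friday

Doomsday rule: the anchor day for the 1700s is Sunday. For year 56: 56÷12 = 4 r 8, and 8÷4 = 2, so 4+8+2 = 14.
Sunday + 14 ≡ Sunday — that's 1756's doomsday.
In March the doomsday date is Mar 14.
Mar 19 is 5 days after Mar 14; 5 mod 7 = 5, so Sunday + 5 = Friday.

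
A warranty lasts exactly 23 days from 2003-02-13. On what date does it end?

March 8, 2003

Feb has 28 days: +16 → Mar 1, 2003 (7 left).
+7 → Mar 8, 2003.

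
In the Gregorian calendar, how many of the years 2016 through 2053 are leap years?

10

Multiples of 4 in [2016,2053]: 10.
Of those, multiples of 100: 0 (not leap unless ÷400).
Multiples of 400: 0.
Leap years = 10 − 0 + 0 = 10.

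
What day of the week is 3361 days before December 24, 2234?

Dec 24, 2234 is a Wednesday.
3361 mod 7 = 1, so 3361 days before a Wednesday is Wednesday − 1 = Tuesday.

Tuesday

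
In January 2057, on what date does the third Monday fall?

January 15, 2057

January 1, 2057 is a Monday.
The first Monday is therefore January 1 (same day).
The third Monday is 1 + 2×7 = January 15.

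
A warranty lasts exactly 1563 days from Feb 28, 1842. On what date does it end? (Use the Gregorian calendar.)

+365 (one year) → Feb 28, 1843 (1198 left).
+365 (one year) → Feb 28, 1844 (833 left).
+366 (one year; includes Feb 29, 1844) → Feb 28, 1845 (467 left).
+365 (one year) → Feb 28, 1846 (102 left).
Feb has 28 days: +1 → Mar 1, 1846 (101 left).
Mar has 31 days: +31 → Apr 1, 1846 (70 left).
Apr has 30 days: +30 → May 1, 1846 (40 left).
May has 31 days: +31 → Jun 1, 1846 (9 left).
+9 → Jun 10, 1846.

June 10, 1846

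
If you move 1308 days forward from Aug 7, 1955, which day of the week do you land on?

First find the weekday of Aug 7, 1955. Doomsday rule: the anchor day for the 1900s is Wednesday. For year 55: 55÷12 = 4 r 7, and 7÷4 = 1, so 4+7+1 = 12.
Wednesday + 12 ≡ Monday — that's 1955's doomsday.
In August the doomsday date is Aug 8.
Aug 7 is 1 day before Aug 8; 1 mod 7 = 1, so Monday − 1 = Sunday.
1308 mod 7 = 6, so 1308 days after a Sunday is Sunday + 6 = Saturday.

Saturday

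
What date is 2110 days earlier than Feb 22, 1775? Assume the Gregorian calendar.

−365 (one year) → Feb 22, 1774 (1745 left).
−365 (one year) → Feb 22, 1773 (1380 left).
−366 (one year; includes Feb 29, 1772) → Feb 22, 1772 (1014 left).
−365 (one year) → Feb 22, 1771 (649 left).
−365 (one year) → Feb 22, 1770 (284 left).
−22 → Jan 31, 1770 (end of Jan, 31 days; 262 left).
−31 → Dec 31, 1769 (end of Dec, 31 days; 231 left).
−31 → Nov 30, 1769 (end of Nov, 30 days; 200 left).
−30 → Oct 31, 1769 (end of Oct, 31 days; 170 left).
−31 → Sep 30, 1769 (end of Sep, 30 days; 139 left).
−30 → Aug 31, 1769 (end of Aug, 31 days; 109 left).
−31 → Jul 31, 1769 (end of Jul, 31 days; 78 left).
−31 → Jun 30, 1769 (end of Jun, 30 days; 47 left).
−30 → May 31, 1769 (end of May, 31 days; 17 left).
−17 → May 14, 1769.

May 14, 1769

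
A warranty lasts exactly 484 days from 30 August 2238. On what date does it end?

December 27, 2239

+365 (one year) → Aug 30, 2239 (119 left).
Aug has 31 days: +2 → Sep 1, 2239 (117 left).
Sep has 30 days: +30 → Oct 1, 2239 (87 left).
Oct has 31 days: +31 → Nov 1, 2239 (56 left).
Nov has 30 days: +30 → Dec 1, 2239 (26 left).
+26 → Dec 27, 2239.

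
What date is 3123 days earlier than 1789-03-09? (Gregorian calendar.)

August 20, 1780

−365 (one year) → Mar 9, 1788 (2758 left).
−366 (one year; includes Feb 29, 1788) → Mar 9, 1787 (2392 left).
−365 (one year) → Mar 9, 1786 (2027 left).
−365 (one year) → Mar 9, 1785 (1662 left).
−365 (one year) → Mar 9, 1784 (1297 left).
−366 (one year; includes Feb 29, 1784) → Mar 9, 1783 (931 left).
−365 (one year) → Mar 9, 1782 (566 left).
−365 (one year) → Mar 9, 1781 (201 left).
−9 → Feb 28, 1781 (end of Feb, 28 days; 192 left).
−28 → Jan 31, 1781 (end of Jan, 31 days; 164 left).
−31 → Dec 31, 1780 (end of Dec, 31 days; 133 left).
−31 → Nov 30, 1780 (end of Nov, 30 days; 102 left).
−30 → Oct 31, 1780 (end of Oct, 31 days; 72 left).
−31 → Sep 30, 1780 (end of Sep, 30 days; 41 left).
−30 → Aug 31, 1780 (end of Aug, 31 days; 11 left).
−11 → Aug 20, 1780.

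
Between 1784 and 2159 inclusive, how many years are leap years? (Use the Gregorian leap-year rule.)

91

Multiples of 4 in [1784,2159]: 94.
Of those, multiples of 100: 4 (not leap unless ÷400).
Multiples of 400: 1.
Leap years = 94 − 4 + 1 = 91.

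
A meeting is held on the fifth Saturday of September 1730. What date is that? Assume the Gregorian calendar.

September 30, 1730

September 1, 1730 is a Friday.
The first Saturday is therefore September 2 (1 days later).
The fifth Saturday is 2 + 4×7 = September 30.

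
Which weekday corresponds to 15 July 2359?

Wednesday

Doomsday rule: the anchor day for the 2300s is Wednesday. For year 59: 59÷12 = 4 r 11, and 11÷4 = 2, so 4+11+2 = 17.
Wednesday + 17 ≡ Saturday — that's 2359's doomsday.
In July the doomsday date is Jul 11.
Jul 15 is 4 days after Jul 11; 4 mod 7 = 4, so Saturday + 4 = Wednesday.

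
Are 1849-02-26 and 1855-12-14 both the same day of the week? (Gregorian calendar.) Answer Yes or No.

From Feb 26, 1849 to Dec 14, 1855 is 2482 days.
2482 mod 7 = 4, so they are different weekdays.
(Feb 26, 1849 is a Monday; Dec 14, 1855 is a Friday.)

No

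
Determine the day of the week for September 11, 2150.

Friday

Doomsday rule: the anchor day for the 2100s is Sunday. For year 50: 50÷12 = 4 r 2, and 2÷4 = 0, so 4+2+0 = 6.
Sunday + 6 ≡ Saturday — that's 2150's doomsday.
In September the doomsday date is Sep 5.
Sep 11 is 6 days after Sep 5; 6 mod 7 = 6, so Saturday + 6 = Friday.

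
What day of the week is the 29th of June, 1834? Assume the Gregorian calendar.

Sunday

Doomsday rule: the anchor day for the 1800s is Friday. For year 34: 34÷12 = 2 r 10, and 10÷4 = 2, so 2+10+2 = 14.
Friday + 14 ≡ Friday — that's 1834's doomsday.
In June the doomsday date is Jun 6.
Jun 29 is 23 days after Jun 6; 23 mod 7 = 2, so Friday + 2 = Sunday.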